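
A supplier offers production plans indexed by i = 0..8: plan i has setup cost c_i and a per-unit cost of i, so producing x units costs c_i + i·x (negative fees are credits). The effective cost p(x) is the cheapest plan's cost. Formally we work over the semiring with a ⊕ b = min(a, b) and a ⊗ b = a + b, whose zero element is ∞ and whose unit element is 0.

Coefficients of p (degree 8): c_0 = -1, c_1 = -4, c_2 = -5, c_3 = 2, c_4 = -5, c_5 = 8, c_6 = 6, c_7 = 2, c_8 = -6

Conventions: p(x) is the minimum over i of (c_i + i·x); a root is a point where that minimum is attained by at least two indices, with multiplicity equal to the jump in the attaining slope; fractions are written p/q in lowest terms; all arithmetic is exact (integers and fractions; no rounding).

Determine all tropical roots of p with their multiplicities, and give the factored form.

hull edge (i=0, c=-1) to (i=1, c=-4): slope -3, span 1
hull edge (i=1, c=-4) to (i=2, c=-5): slope -1, span 1
hull edge (i=2, c=-5) to (i=8, c=-6): slope -1/6, span 6
Factored form: p(x) = -6 ⊗ (x ⊕ 1/6) ⊗ (x ⊕ 1/6) ⊗ (x ⊕ 1/6) ⊗ (x ⊕ 1/6) ⊗ (x ⊕ 1/6) ⊗ (x ⊕ 1/6) ⊗ (x ⊕ 1) ⊗ (x ⊕ 3)
Answer: roots = 1/6 (mult 6), 1 (mult 1), 3 (mult 1)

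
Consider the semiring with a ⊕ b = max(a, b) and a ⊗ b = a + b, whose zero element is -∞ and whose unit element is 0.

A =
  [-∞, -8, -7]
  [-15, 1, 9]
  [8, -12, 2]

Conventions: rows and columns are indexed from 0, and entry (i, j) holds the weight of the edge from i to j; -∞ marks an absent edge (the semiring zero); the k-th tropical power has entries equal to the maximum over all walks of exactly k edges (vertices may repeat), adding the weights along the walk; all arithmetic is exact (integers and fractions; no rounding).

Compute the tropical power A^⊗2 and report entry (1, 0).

A^⊗2:
  [1, -7, 1]
  [17, 2, 11]
  [10, 0, 4]
Key observation: the optimum is the walk 1->2->0, with weight 9 + 8 = 17.
Optimal value attained by: walk 1->2->0.
Answer: (A^⊗2)[1][0] = 17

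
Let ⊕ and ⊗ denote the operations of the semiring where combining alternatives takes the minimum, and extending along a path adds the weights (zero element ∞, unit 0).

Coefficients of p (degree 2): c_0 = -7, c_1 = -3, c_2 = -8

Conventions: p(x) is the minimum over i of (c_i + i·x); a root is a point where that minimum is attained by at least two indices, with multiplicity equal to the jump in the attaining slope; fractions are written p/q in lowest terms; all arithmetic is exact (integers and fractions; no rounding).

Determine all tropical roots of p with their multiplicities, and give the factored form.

hull edge (i=0, c=-7) to (i=2, c=-8): slope -1/2, span 2
Factored form: p(x) = -8 ⊗ (x ⊕ 1/2) ⊗ (x ⊕ 1/2)
Answer: roots = 1/2 (mult 2)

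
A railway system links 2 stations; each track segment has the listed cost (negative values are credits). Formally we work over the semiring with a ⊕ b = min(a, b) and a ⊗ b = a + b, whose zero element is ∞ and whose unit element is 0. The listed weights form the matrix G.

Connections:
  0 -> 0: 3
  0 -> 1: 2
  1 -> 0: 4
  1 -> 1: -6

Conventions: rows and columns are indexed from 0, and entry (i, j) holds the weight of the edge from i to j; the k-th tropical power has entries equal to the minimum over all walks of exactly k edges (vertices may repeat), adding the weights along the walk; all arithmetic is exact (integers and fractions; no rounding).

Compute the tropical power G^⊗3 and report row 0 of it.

G^⊗2:
  [6, -4]
  [-2, -12]
G^⊗3:
  [0, -10]
  [-8, -18]
Answer: row 0 of G^⊗3 = [0, -10]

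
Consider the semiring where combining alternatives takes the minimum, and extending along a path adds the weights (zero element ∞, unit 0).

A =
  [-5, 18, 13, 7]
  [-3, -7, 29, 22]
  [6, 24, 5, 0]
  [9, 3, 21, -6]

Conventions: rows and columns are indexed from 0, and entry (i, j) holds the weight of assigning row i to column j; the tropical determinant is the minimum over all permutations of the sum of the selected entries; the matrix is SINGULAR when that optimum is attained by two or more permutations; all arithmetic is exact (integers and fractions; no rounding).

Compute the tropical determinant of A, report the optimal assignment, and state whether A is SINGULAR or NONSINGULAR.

σ = (0, 1, 2, 3): (-5) + (-7) + 5 + (-6) = -13
σ = (0, 1, 3, 2): (-5) + (-7) + 0 + 21 = 9
σ = (0, 2, 1, 3): (-5) + 29 + 24 + (-6) = 42
σ = (0, 2, 3, 1): (-5) + 29 + 0 + 3 = 27
σ = (0, 3, 1, 2): (-5) + 22 + 24 + 21 = 62
σ = (0, 3, 2, 1): (-5) + 22 + 5 + 3 = 25
σ = (1, 0, 2, 3): 18 + (-3) + 5 + (-6) = 14
σ = (1, 0, 3, 2): 18 + (-3) + 0 + 21 = 36
σ = (1, 2, 0, 3): 18 + 29 + 6 + (-6) = 47
σ = (1, 2, 3, 0): 18 + 29 + 0 + 9 = 56
σ = (1, 3, 0, 2): 18 + 22 + 6 + 21 = 67
σ = (1, 3, 2, 0): 18 + 22 + 5 + 9 = 54
σ = (2, 0, 1, 3): 13 + (-3) + 24 + (-6) = 28
σ = (2, 0, 3, 1): 13 + (-3) + 0 + 3 = 13
σ = (2, 1, 0, 3): 13 + (-7) + 6 + (-6) = 6
σ = (2, 1, 3, 0): 13 + (-7) + 0 + 9 = 15
σ = (2, 3, 0, 1): 13 + 22 + 6 + 3 = 44
σ = (2, 3, 1, 0): 13 + 22 + 24 + 9 = 68
σ = (3, 0, 1, 2): 7 + (-3) + 24 + 21 = 49
σ = (3, 0, 2, 1): 7 + (-3) + 5 + 3 = 12
σ = (3, 1, 0, 2): 7 + (-7) + 6 + 21 = 27
σ = (3, 1, 2, 0): 7 + (-7) + 5 + 9 = 14
σ = (3, 2, 0, 1): 7 + 29 + 6 + 3 = 45
σ = (3, 2, 1, 0): 7 + 29 + 24 + 9 = 69
Optimal value attained by: σ = (0, 1, 2, 3).
Answer: det⊕(A) = -13; verdict: NONSINGULAR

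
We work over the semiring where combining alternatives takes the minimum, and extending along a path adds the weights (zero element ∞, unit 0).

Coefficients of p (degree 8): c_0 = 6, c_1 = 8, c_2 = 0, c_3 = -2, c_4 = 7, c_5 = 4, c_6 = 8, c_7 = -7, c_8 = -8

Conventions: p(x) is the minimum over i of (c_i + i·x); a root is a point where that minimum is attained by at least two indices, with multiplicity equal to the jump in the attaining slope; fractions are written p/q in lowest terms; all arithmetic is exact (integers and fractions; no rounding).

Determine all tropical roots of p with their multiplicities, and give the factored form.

hull edge (i=0, c=6) to (i=2, c=0): slope -3, span 2
hull edge (i=2, c=0) to (i=3, c=-2): slope -2, span 1
hull edge (i=3, c=-2) to (i=7, c=-7): slope -5/4, span 4
hull edge (i=7, c=-7) to (i=8, c=-8): slope -1, span 1
Factored form: p(x) = -8 ⊗ (x ⊕ 1) ⊗ (x ⊕ 5/4) ⊗ (x ⊕ 5/4) ⊗ (x ⊕ 5/4) ⊗ (x ⊕ 5/4) ⊗ (x ⊕ 2) ⊗ (x ⊕ 3) ⊗ (x ⊕ 3)
Answer: roots = 1 (mult 1), 5/4 (mult 4), 2 (mult 1), 3 (mult 2)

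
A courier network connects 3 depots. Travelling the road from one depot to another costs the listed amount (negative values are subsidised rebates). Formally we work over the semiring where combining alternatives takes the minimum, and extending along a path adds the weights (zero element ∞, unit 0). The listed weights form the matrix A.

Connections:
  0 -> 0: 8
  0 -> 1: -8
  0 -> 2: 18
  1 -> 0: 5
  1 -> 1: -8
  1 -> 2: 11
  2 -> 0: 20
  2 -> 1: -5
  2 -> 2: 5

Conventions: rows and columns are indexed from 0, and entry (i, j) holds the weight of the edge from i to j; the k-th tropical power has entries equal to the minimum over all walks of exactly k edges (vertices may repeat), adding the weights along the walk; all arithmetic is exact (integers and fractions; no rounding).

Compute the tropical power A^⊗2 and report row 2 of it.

A^⊗2:
  [-3, -16, 3]
  [-3, -16, 3]
  [0, -13, 6]
Answer: row 2 of A^⊗2 = [0, -13, 6]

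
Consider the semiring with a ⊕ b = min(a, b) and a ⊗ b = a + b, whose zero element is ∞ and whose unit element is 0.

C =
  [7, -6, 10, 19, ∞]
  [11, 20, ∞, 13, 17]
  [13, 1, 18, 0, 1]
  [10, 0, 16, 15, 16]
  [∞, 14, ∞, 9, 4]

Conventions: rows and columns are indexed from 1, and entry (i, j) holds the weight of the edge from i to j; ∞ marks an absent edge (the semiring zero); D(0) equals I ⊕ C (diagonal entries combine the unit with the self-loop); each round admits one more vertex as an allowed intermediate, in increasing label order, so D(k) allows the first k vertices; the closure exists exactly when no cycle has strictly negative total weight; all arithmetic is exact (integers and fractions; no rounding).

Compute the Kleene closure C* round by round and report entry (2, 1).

D(0):
  [0, -6, 10, 19, ∞]
  [11, 0, ∞, 13, 17]
  [13, 1, 0, 0, 1]
  [10, 0, 16, 0, 16]
  [∞, 14, ∞, 9, 0]
D(1):
  [0, -6, 10, 19, ∞]
  [11, 0, 21, 13, 17]
  [13, 1, 0, 0, 1]
  [10, 0, 16, 0, 16]
  [∞, 14, ∞, 9, 0]
D(2):
  [0, -6, 10, 7, 11]
  [11, 0, 21, 13, 17]
  [12, 1, 0, 0, 1]
  [10, 0, 16, 0, 16]
  [25, 14, 35, 9, 0]
D(3):
  [0, -6, 10, 7, 11]
  [11, 0, 21, 13, 17]
  [12, 1, 0, 0, 1]
  [10, 0, 16, 0, 16]
  [25, 14, 35, 9, 0]
D(4):
  [0, -6, 10, 7, 11]
  [11, 0, 21, 13, 17]
  [10, 0, 0, 0, 1]
  [10, 0, 16, 0, 16]
  [19, 9, 25, 9, 0]
D(5):
  [0, -6, 10, 7, 11]
  [11, 0, 21, 13, 17]
  [10, 0, 0, 0, 1]
  [10, 0, 16, 0, 16]
  [19, 9, 25, 9, 0]
Answer: C*[2][1] = 11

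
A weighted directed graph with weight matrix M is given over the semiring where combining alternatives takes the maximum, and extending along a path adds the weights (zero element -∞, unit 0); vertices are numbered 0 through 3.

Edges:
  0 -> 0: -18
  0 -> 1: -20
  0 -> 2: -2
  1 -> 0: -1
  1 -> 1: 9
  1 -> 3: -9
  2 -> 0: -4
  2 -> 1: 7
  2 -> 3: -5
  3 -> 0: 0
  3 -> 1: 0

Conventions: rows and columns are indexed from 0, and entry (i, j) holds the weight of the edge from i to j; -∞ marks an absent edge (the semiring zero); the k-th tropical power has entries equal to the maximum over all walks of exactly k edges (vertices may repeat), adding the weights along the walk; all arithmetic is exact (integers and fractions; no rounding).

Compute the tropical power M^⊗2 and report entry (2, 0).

M^⊗2:
  [-6, 5, -20, -7]
  [8, 18, -3, 0]
  [6, 16, -6, -2]
  [-1, 9, -2, -9]
Key observation: the optimum is the walk 2->1->0, with weight 7 + (-1) = 6.
Optimal value attained by: walk 2->1->0.
Answer: (M^⊗2)[2][0] = 6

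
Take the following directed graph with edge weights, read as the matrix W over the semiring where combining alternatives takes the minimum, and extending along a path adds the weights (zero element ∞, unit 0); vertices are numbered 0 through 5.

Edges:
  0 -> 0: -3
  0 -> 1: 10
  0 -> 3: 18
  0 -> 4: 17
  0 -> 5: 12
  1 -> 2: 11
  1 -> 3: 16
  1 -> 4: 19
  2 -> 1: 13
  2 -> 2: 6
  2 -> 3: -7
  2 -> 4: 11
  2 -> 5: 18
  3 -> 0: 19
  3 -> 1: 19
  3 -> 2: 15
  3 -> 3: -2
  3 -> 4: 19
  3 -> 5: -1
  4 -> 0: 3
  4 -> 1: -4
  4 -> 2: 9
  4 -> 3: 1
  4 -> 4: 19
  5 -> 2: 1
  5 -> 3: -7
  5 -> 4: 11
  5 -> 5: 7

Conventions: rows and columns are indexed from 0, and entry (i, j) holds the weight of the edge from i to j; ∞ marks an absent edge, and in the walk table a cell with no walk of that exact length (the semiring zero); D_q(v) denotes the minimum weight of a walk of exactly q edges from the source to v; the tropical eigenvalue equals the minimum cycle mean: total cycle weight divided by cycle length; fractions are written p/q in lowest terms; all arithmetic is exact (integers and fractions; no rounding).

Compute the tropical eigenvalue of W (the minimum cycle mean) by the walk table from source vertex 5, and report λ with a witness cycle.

q=0: [∞, ∞, ∞, ∞, ∞, 0]
q=1: [∞, ∞, 1, -7, 11, 7]
q=2: [12, 7, 7, -9, 12, -8]
q=3: [9, 8, -7, -15, 3, -10]
q=4: [4, -1, -9, -17, 1, -16]
q=5: [1, -3, -15, -23, -5, -18]
q=6: [-4, -9, -17, -25, -7, -24]
Optimal cycle mean attained by: cycle 3->5->3, total (-1) + (-7), length 2.
Answer: λ = -4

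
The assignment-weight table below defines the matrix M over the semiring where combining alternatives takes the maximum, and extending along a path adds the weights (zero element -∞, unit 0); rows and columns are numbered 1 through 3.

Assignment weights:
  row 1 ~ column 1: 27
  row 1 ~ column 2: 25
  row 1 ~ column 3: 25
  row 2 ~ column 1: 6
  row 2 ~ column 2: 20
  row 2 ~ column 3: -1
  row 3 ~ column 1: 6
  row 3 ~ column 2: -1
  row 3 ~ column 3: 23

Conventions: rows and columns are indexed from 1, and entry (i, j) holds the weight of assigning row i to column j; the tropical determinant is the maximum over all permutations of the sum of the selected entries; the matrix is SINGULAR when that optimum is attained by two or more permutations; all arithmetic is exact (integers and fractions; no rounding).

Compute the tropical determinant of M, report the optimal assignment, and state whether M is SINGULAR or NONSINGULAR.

σ = (1, 2, 3): 27 + 20 + 23 = 70
σ = (1, 3, 2): 27 + (-1) + (-1) = 25
σ = (2, 1, 3): 25 + 6 + 23 = 54
σ = (2, 3, 1): 25 + (-1) + 6 = 30
σ = (3, 1, 2): 25 + 6 + (-1) = 30
σ = (3, 2, 1): 25 + 20 + 6 = 51
Optimal value attained by: σ = (1, 2, 3).
Answer: det⊕(M) = 70; verdict: NONSINGULAR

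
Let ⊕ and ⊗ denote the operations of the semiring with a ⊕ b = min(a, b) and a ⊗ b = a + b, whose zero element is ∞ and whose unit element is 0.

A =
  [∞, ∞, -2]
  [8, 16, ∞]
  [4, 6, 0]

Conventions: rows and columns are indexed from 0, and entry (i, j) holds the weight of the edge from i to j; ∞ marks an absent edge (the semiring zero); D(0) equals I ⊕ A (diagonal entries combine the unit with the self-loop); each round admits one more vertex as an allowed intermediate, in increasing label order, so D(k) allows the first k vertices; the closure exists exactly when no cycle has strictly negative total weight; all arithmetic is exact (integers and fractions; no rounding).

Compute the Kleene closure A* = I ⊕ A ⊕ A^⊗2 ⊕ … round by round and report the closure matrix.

D(0):
  [0, ∞, -2]
  [8, 0, ∞]
  [4, 6, 0]
D(1):
  [0, ∞, -2]
  [8, 0, 6]
  [4, 6, 0]
D(2):
  [0, ∞, -2]
  [8, 0, 6]
  [4, 6, 0]
D(3):
  [0, 4, -2]
  [8, 0, 6]
  [4, 6, 0]
Answer: A* = [[0, 4, -2], [8, 0, 6], [4, 6, 0]]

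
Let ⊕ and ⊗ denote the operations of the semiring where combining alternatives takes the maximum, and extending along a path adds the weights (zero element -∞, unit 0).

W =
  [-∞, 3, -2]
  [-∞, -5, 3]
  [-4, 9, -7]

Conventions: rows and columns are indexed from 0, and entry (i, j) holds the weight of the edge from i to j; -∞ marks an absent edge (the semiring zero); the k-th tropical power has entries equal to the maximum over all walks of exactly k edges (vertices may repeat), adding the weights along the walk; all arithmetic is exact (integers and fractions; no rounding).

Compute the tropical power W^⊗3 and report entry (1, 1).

W^⊗2:
  [-6, 7, 6]
  [-1, 12, -2]
  [-11, 4, 12]
W^⊗3:
  [2, 15, 10]
  [-6, 7, 15]
  [8, 21, 7]
Key observation: the optimum is the walk 1->1->2->1, with weight (-5) + 3 + 9 = 7.
Optimal value attained by: walk 1->1->2->1.
Answer: (W^⊗3)[1][1] = 7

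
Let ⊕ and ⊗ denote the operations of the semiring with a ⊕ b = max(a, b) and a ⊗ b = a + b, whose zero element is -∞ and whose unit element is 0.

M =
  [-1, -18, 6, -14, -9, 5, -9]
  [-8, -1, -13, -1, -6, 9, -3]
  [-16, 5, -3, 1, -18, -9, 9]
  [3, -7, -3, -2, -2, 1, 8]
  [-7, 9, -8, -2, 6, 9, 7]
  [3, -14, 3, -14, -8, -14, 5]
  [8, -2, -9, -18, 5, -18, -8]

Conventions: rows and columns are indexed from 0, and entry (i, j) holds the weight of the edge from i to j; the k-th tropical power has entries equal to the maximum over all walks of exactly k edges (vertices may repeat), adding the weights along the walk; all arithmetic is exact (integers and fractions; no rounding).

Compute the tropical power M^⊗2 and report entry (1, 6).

M^⊗2:
  [8, 11, 8, 7, -3, 4, 15]
  [12, 3, 12, -2, 2, 8, 14]
  [17, 7, 0, 4, 14, 14, 9]
  [16, 7, 9, -2, 13, 8, 6]
  [15, 15, 12, 8, 12, 18, 14]
  [13, 8, 9, 4, 10, 8, 12]
  [7, 14, 14, 3, 11, 14, 12]
Key observation: the optimum is the walk 1->5->6, with weight 9 + 5 = 14.
Optimal value attained by: walk 1->5->6.
Answer: (M^⊗2)[1][6] = 14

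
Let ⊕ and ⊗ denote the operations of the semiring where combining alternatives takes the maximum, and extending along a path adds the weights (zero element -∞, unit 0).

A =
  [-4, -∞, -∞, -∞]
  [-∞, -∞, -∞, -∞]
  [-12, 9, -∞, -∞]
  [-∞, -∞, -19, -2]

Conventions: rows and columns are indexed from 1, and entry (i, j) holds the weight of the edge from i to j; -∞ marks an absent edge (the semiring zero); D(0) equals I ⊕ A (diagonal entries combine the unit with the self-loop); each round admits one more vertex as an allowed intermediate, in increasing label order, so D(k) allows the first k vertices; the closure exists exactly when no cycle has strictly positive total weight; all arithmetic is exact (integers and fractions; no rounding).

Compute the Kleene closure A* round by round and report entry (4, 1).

D(0):
  [0, -∞, -∞, -∞]
  [-∞, 0, -∞, -∞]
  [-12, 9, 0, -∞]
  [-∞, -∞, -19, 0]
D(1):
  [0, -∞, -∞, -∞]
  [-∞, 0, -∞, -∞]
  [-12, 9, 0, -∞]
  [-∞, -∞, -19, 0]
D(2):
  [0, -∞, -∞, -∞]
  [-∞, 0, -∞, -∞]
  [-12, 9, 0, -∞]
  [-∞, -∞, -19, 0]
D(3):
  [0, -∞, -∞, -∞]
  [-∞, 0, -∞, -∞]
  [-12, 9, 0, -∞]
  [-31, -10, -19, 0]
D(4):
  [0, -∞, -∞, -∞]
  [-∞, 0, -∞, -∞]
  [-12, 9, 0, -∞]
  [-31, -10, -19, 0]
Answer: A*[4][1] = -31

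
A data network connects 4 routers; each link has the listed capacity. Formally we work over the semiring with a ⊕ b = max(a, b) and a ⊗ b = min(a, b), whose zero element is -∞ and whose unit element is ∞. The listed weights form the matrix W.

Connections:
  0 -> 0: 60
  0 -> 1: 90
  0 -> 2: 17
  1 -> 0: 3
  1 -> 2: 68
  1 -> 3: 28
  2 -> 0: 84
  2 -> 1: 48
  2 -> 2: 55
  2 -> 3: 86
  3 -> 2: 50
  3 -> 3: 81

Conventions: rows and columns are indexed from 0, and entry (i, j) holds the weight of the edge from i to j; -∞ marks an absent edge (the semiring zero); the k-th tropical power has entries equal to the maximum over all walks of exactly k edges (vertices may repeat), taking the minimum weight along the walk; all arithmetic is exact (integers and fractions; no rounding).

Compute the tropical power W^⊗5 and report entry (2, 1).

W^⊗2:
  [60, 60, 68, 28]
  [68, 48, 55, 68]
  [60, 84, 55, 81]
  [50, 48, 50, 81]
W^⊗3:
  [68, 60, 60, 68]
  [60, 68, 55, 68]
  [60, 60, 68, 81]
  [50, 50, 50, 81]
W^⊗4:
  [60, 68, 60, 68]
  [60, 60, 68, 68]
  [68, 60, 60, 81]
  [50, 50, 50, 81]
W^⊗5:
  [60, 60, 68, 68]
  [68, 60, 60, 68]
  [60, 68, 60, 81]
  [50, 50, 50, 81]
Key observation: the optimum is the walk 2->0->1->2->0->1, with weight 84 min 90 min 68 min 84 min 90 = 68.
Optimal value attained by: walk 2->0->1->2->0->1.
Answer: (W^⊗5)[2][1] = 68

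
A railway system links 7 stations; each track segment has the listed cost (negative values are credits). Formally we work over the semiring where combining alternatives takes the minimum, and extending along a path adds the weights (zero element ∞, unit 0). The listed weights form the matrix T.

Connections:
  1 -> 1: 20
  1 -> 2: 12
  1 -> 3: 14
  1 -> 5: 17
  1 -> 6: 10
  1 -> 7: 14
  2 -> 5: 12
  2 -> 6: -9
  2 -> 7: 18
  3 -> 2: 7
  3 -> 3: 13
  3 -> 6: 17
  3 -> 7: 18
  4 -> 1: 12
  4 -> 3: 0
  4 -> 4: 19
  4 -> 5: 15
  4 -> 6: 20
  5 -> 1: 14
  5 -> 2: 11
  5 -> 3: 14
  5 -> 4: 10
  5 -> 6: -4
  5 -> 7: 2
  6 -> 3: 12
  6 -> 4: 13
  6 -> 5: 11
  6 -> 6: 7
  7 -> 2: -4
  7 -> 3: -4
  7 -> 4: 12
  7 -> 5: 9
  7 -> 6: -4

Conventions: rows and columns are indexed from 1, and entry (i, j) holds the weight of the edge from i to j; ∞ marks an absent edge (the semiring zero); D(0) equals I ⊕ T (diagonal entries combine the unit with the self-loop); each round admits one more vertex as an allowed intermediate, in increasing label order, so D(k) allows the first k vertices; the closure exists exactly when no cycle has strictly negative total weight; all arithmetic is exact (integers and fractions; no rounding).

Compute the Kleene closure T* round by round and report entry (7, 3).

D(0):
  [0, 12, 14, ∞, 17, 10, 14]
  [∞, 0, ∞, ∞, 12, -9, 18]
  [∞, 7, 0, ∞, ∞, 17, 18]
  [12, ∞, 0, 0, 15, 20, ∞]
  [14, 11, 14, 10, 0, -4, 2]
  [∞, ∞, 12, 13, 11, 0, ∞]
  [∞, -4, -4, 12, 9, -4, 0]
D(1):
  [0, 12, 14, ∞, 17, 10, 14]
  [∞, 0, ∞, ∞, 12, -9, 18]
  [∞, 7, 0, ∞, ∞, 17, 18]
  [12, 24, 0, 0, 15, 20, 26]
  [14, 11, 14, 10, 0, -4, 2]
  [∞, ∞, 12, 13, 11, 0, ∞]
  [∞, -4, -4, 12, 9, -4, 0]
D(2):
  [0, 12, 14, ∞, 17, 3, 14]
  [∞, 0, ∞, ∞, 12, -9, 18]
  [∞, 7, 0, ∞, 19, -2, 18]
  [12, 24, 0, 0, 15, 15, 26]
  [14, 11, 14, 10, 0, -4, 2]
  [∞, ∞, 12, 13, 11, 0, ∞]
  [∞, -4, -4, 12, 8, -13, 0]
D(3):
  [0, 12, 14, ∞, 17, 3, 14]
  [∞, 0, ∞, ∞, 12, -9, 18]
  [∞, 7, 0, ∞, 19, -2, 18]
  [12, 7, 0, 0, 15, -2, 18]
  [14, 11, 14, 10, 0, -4, 2]
  [∞, 19, 12, 13, 11, 0, 30]
  [∞, -4, -4, 12, 8, -13, 0]
D(4):
  [0, 12, 14, ∞, 17, 3, 14]
  [∞, 0, ∞, ∞, 12, -9, 18]
  [∞, 7, 0, ∞, 19, -2, 18]
  [12, 7, 0, 0, 15, -2, 18]
  [14, 11, 10, 10, 0, -4, 2]
  [25, 19, 12, 13, 11, 0, 30]
  [24, -4, -4, 12, 8, -13, 0]
D(5):
  [0, 12, 14, 27, 17, 3, 14]
  [26, 0, 22, 22, 12, -9, 14]
  [33, 7, 0, 29, 19, -2, 18]
  [12, 7, 0, 0, 15, -2, 17]
  [14, 11, 10, 10, 0, -4, 2]
  [25, 19, 12, 13, 11, 0, 13]
  [22, -4, -4, 12, 8, -13, 0]
D(6):
  [0, 12, 14, 16, 14, 3, 14]
  [16, 0, 3, 4, 2, -9, 4]
  [23, 7, 0, 11, 9, -2, 11]
  [12, 7, 0, 0, 9, -2, 11]
  [14, 11, 8, 9, 0, -4, 2]
  [25, 19, 12, 13, 11, 0, 13]
  [12, -4, -4, 0, -2, -13, 0]
D(7):
  [0, 10, 10, 14, 12, 1, 14]
  [16, 0, 0, 4, 2, -9, 4]
  [23, 7, 0, 11, 9, -2, 11]
  [12, 7, 0, 0, 9, -2, 11]
  [14, -2, -2, 2, 0, -11, 2]
  [25, 9, 9, 13, 11, 0, 13]
  [12, -4, -4, 0, -2, -13, 0]
Answer: T*[7][3] = -4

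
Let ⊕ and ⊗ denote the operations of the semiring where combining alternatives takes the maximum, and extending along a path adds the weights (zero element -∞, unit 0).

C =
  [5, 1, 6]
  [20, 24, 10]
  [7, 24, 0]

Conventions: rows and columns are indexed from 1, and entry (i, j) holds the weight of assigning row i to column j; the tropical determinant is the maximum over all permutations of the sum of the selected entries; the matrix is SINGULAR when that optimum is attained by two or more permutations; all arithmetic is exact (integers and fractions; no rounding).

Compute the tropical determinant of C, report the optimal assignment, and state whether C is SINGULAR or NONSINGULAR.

σ = (1, 2, 3): 5 + 24 + 0 = 29
σ = (1, 3, 2): 5 + 10 + 24 = 39
σ = (2, 1, 3): 1 + 20 + 0 = 21
σ = (2, 3, 1): 1 + 10 + 7 = 18
σ = (3, 1, 2): 6 + 20 + 24 = 50
σ = (3, 2, 1): 6 + 24 + 7 = 37
Optimal value attained by: σ = (3, 1, 2).
Answer: det⊕(C) = 50; verdict: NONSINGULAR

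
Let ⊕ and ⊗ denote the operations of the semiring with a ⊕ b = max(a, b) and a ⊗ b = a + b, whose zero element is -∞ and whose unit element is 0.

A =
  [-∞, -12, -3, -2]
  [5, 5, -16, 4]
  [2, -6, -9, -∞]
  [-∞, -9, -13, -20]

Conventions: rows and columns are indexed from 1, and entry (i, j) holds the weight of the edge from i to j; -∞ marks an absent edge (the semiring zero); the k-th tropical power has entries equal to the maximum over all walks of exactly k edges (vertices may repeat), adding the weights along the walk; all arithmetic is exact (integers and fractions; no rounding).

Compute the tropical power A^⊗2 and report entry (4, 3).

A^⊗2:
  [-1, -7, -12, -8]
  [10, 10, 2, 9]
  [-1, -1, -1, 0]
  [-4, -4, -22, -5]
Key observation: the optimum is the walk 4->3->3, with weight (-13) + (-9) = -22.
Optimal value attained by: walk 4->3->3.
Answer: (A^⊗2)[4][3] = -22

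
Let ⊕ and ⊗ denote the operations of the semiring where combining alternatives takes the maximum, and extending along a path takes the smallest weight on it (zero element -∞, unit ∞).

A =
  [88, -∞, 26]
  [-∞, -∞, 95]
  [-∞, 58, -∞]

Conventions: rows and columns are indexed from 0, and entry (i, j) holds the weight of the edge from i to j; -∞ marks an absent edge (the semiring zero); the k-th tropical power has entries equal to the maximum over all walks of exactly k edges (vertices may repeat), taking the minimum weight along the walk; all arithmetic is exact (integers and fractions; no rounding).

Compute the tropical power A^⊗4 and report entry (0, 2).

A^⊗2:
  [88, 26, 26]
  [-∞, 58, -∞]
  [-∞, -∞, 58]
A^⊗3:
  [88, 26, 26]
  [-∞, -∞, 58]
  [-∞, 58, -∞]
A^⊗4:
  [88, 26, 26]
  [-∞, 58, -∞]
  [-∞, -∞, 58]
Key observation: the optimum is the walk 0->0->0->0->2, with weight 88 min 88 min 88 min 26 = 26.
Optimal value attained by: walk 0->0->0->0->2.
Answer: (A^⊗4)[0][2] = 26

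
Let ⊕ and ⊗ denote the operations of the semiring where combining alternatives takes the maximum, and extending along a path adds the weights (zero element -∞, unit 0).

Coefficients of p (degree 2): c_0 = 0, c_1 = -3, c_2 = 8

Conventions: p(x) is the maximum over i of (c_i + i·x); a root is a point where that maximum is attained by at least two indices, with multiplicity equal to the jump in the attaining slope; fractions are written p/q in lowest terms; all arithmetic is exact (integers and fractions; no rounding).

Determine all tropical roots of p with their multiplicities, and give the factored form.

hull edge (i=0, c=0) to (i=2, c=8): slope 4, span 2
Factored form: p(x) = 8 ⊗ (x ⊕ (-4)) ⊗ (x ⊕ (-4))
Answer: roots = -4 (mult 2)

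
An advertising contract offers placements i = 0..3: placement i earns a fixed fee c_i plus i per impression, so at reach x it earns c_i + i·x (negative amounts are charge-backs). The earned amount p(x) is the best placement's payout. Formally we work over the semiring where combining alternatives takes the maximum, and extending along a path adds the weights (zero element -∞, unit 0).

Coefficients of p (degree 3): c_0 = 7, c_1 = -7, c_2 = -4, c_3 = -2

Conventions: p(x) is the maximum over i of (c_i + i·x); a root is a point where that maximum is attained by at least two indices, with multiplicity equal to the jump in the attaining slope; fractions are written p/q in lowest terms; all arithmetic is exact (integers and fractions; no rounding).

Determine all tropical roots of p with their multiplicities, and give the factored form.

hull edge (i=0, c=7) to (i=3, c=-2): slope -3, span 3
Factored form: p(x) = -2 ⊗ (x ⊕ 3) ⊗ (x ⊕ 3) ⊗ (x ⊕ 3)
Answer: roots = 3 (mult 3)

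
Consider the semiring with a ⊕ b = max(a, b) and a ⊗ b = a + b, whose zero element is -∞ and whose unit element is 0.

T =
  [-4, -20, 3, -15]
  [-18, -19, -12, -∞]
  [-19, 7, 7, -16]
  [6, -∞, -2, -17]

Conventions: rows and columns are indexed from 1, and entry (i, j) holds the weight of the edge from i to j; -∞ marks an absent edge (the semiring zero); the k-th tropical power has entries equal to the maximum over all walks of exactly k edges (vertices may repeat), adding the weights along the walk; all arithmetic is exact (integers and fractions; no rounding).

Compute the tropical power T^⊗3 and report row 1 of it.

T^⊗2:
  [-8, 10, 10, -13]
  [-22, -5, -5, -28]
  [-10, 14, 14, -9]
  [2, 5, 9, -9]
T^⊗3:
  [-7, 17, 17, -6]
  [-22, 2, 2, -21]
  [-3, 21, 21, -2]
  [-2, 16, 16, -7]
Answer: row 1 of T^⊗3 = [-7, 17, 17, -6]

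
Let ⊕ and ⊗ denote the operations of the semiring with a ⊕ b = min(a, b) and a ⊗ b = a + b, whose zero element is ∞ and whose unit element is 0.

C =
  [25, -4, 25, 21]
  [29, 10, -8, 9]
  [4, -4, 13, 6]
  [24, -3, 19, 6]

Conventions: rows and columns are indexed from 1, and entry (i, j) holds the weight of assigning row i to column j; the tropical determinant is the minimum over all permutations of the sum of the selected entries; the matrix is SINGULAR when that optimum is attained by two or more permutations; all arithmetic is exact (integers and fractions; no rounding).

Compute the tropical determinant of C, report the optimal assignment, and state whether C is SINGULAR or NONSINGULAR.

σ = (1, 2, 3, 4): 25 + 10 + 13 + 6 = 54
σ = (1, 2, 4, 3): 25 + 10 + 6 + 19 = 60
σ = (1, 3, 2, 4): 25 + (-8) + (-4) + 6 = 19
σ = (1, 3, 4, 2): 25 + (-8) + 6 + (-3) = 20
σ = (1, 4, 2, 3): 25 + 9 + (-4) + 19 = 49
σ = (1, 4, 3, 2): 25 + 9 + 13 + (-3) = 44
σ = (2, 1, 3, 4): (-4) + 29 + 13 + 6 = 44
σ = (2, 1, 4, 3): (-4) + 29 + 6 + 19 = 50
σ = (2, 3, 1, 4): (-4) + (-8) + 4 + 6 = -2
σ = (2, 3, 4, 1): (-4) + (-8) + 6 + 24 = 18
σ = (2, 4, 1, 3): (-4) + 9 + 4 + 19 = 28
σ = (2, 4, 3, 1): (-4) + 9 + 13 + 24 = 42
σ = (3, 1, 2, 4): 25 + 29 + (-4) + 6 = 56
σ = (3, 1, 4, 2): 25 + 29 + 6 + (-3) = 57
σ = (3, 2, 1, 4): 25 + 10 + 4 + 6 = 45
σ = (3, 2, 4, 1): 25 + 10 + 6 + 24 = 65
σ = (3, 4, 1, 2): 25 + 9 + 4 + (-3) = 35
σ = (3, 4, 2, 1): 25 + 9 + (-4) + 24 = 54
σ = (4, 1, 2, 3): 21 + 29 + (-4) + 19 = 65
σ = (4, 1, 3, 2): 21 + 29 + 13 + (-3) = 60
σ = (4, 2, 1, 3): 21 + 10 + 4 + 19 = 54
σ = (4, 2, 3, 1): 21 + 10 + 13 + 24 = 68
σ = (4, 3, 1, 2): 21 + (-8) + 4 + (-3) = 14
σ = (4, 3, 2, 1): 21 + (-8) + (-4) + 24 = 33
Optimal value attained by: σ = (2, 3, 1, 4).
Answer: det⊕(C) = -2; verdict: NONSINGULAR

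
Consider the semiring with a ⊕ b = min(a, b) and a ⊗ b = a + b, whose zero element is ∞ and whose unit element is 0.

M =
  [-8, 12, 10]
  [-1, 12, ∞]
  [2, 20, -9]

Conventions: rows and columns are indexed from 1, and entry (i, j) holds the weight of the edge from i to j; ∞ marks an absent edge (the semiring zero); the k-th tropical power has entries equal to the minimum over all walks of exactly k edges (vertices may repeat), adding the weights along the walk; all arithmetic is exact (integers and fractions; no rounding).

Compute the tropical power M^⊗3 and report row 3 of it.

M^⊗2:
  [-16, 4, 1]
  [-9, 11, 9]
  [-7, 11, -18]
M^⊗3:
  [-24, -4, -8]
  [-17, 3, 0]
  [-16, 2, -27]
Answer: row 3 of M^⊗3 = [-16, 2, -27]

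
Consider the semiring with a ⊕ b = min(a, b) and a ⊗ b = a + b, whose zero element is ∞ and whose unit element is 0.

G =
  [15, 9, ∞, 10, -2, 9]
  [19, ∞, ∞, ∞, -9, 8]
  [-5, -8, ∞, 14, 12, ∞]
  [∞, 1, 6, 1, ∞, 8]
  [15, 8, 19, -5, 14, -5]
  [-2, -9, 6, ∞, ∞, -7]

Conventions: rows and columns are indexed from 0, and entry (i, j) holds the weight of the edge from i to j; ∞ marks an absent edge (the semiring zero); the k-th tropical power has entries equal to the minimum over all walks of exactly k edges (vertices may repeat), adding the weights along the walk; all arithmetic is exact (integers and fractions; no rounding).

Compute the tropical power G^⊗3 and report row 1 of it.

G^⊗2:
  [7, 0, 15, -7, 0, -7]
  [6, -1, 10, -14, 5, -14]
  [10, 4, 20, 5, -17, 0]
  [1, -2, 7, 2, -8, 1]
  [-7, -14, 1, -4, -1, -12]
  [-9, -16, -1, 8, -18, -14]
G^⊗3:
  [-9, -16, -1, -6, -9, -14]
  [-16, -23, -8, -13, -10, -21]
  [-2, -9, 2, -22, -5, -22]
  [-1, -8, 7, -13, -11, -13]
  [-14, -21, -6, -6, -23, -19]
  [-16, -23, -8, -23, -25, -23]
Answer: row 1 of G^⊗3 = [-16, -23, -8, -13, -10, -21]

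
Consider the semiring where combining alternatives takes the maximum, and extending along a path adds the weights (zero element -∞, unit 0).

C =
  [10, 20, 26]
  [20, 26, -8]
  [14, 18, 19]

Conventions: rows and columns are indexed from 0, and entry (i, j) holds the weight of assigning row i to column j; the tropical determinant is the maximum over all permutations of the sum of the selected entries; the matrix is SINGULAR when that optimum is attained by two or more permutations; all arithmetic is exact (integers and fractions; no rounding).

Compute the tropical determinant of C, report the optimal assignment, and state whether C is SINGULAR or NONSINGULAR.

σ = (0, 1, 2): 10 + 26 + 19 = 55
σ = (0, 2, 1): 10 + (-8) + 18 = 20
σ = (1, 0, 2): 20 + 20 + 19 = 59
σ = (1, 2, 0): 20 + (-8) + 14 = 26
σ = (2, 0, 1): 26 + 20 + 18 = 64
σ = (2, 1, 0): 26 + 26 + 14 = 66
Optimal value attained by: σ = (2, 1, 0).
Answer: det⊕(C) = 66; verdict: NONSINGULAR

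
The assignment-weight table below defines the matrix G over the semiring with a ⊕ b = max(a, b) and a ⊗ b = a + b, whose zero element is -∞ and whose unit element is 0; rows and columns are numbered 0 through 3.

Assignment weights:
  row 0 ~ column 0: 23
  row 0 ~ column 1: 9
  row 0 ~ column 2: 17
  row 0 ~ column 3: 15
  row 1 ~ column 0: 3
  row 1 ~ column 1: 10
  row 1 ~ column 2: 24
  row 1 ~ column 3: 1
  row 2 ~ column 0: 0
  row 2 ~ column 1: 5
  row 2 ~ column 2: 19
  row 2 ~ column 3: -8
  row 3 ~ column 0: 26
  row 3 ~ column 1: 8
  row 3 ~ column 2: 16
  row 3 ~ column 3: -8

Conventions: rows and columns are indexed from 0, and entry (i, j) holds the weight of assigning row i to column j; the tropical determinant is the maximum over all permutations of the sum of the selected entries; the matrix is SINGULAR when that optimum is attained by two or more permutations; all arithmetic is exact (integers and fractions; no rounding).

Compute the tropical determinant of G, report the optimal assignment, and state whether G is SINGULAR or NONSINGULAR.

σ = (0, 1, 2, 3): 23 + 10 + 19 + (-8) = 44
σ = (0, 1, 3, 2): 23 + 10 + (-8) + 16 = 41
σ = (0, 2, 1, 3): 23 + 24 + 5 + (-8) = 44
σ = (0, 2, 3, 1): 23 + 24 + (-8) + 8 = 47
σ = (0, 3, 1, 2): 23 + 1 + 5 + 16 = 45
σ = (0, 3, 2, 1): 23 + 1 + 19 + 8 = 51
σ = (1, 0, 2, 3): 9 + 3 + 19 + (-8) = 23
σ = (1, 0, 3, 2): 9 + 3 + (-8) + 16 = 20
σ = (1, 2, 0, 3): 9 + 24 + 0 + (-8) = 25
σ = (1, 2, 3, 0): 9 + 24 + (-8) + 26 = 51
σ = (1, 3, 0, 2): 9 + 1 + 0 + 16 = 26
σ = (1, 3, 2, 0): 9 + 1 + 19 + 26 = 55
σ = (2, 0, 1, 3): 17 + 3 + 5 + (-8) = 17
σ = (2, 0, 3, 1): 17 + 3 + (-8) + 8 = 20
σ = (2, 1, 0, 3): 17 + 10 + 0 + (-8) = 19
σ = (2, 1, 3, 0): 17 + 10 + (-8) + 26 = 45
σ = (2, 3, 0, 1): 17 + 1 + 0 + 8 = 26
σ = (2, 3, 1, 0): 17 + 1 + 5 + 26 = 49
σ = (3, 0, 1, 2): 15 + 3 + 5 + 16 = 39
σ = (3, 0, 2, 1): 15 + 3 + 19 + 8 = 45
σ = (3, 1, 0, 2): 15 + 10 + 0 + 16 = 41
σ = (3, 1, 2, 0): 15 + 10 + 19 + 26 = 70
σ = (3, 2, 0, 1): 15 + 24 + 0 + 8 = 47
σ = (3, 2, 1, 0): 15 + 24 + 5 + 26 = 70
Optimal value attained by: σ = (3, 1, 2, 0).
Answer: det⊕(G) = 70; verdict: SINGULAR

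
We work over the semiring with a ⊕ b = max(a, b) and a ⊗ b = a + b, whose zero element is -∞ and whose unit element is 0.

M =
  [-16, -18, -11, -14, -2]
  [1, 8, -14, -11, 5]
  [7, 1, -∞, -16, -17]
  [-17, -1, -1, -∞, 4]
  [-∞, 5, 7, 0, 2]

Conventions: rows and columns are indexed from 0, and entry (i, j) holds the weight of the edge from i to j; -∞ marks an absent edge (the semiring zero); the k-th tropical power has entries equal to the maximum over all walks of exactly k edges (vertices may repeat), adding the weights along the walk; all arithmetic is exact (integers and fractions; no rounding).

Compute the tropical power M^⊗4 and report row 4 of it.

M^⊗2:
  [-4, 3, 5, -2, 0]
  [9, 16, 12, 5, 13]
  [2, 9, -4, -7, 6]
  [6, 9, 11, 4, 6]
  [14, 13, 9, 2, 10]
M^⊗3:
  [12, 11, 7, 0, 8]
  [19, 24, 20, 13, 21]
  [10, 17, 13, 6, 14]
  [18, 17, 13, 6, 14]
  [16, 21, 17, 10, 18]
M^⊗4:
  [14, 19, 15, 8, 16]
  [27, 32, 28, 21, 29]
  [20, 25, 21, 14, 22]
  [20, 25, 21, 14, 22]
  [24, 29, 25, 18, 26]
Answer: row 4 of M^⊗4 = [24, 29, 25, 18, 26]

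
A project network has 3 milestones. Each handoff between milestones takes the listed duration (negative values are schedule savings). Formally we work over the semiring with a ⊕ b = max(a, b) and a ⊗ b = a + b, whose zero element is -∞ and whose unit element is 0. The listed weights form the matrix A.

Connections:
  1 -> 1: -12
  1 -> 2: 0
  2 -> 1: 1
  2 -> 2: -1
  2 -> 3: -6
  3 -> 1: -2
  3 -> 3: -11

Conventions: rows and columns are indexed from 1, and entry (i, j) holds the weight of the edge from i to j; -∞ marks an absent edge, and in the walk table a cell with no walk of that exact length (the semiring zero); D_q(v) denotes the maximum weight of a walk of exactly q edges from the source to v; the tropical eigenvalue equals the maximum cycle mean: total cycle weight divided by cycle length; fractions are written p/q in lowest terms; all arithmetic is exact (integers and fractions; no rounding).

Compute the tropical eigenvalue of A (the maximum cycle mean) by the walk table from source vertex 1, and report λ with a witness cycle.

q=0: [0, -∞, -∞]
q=1: [-12, 0, -∞]
q=2: [1, -1, -6]
q=3: [0, 1, -7]
Optimal cycle mean attained by: cycle 1->2->1, total 0 + 1, length 2.
Answer: λ = 1/2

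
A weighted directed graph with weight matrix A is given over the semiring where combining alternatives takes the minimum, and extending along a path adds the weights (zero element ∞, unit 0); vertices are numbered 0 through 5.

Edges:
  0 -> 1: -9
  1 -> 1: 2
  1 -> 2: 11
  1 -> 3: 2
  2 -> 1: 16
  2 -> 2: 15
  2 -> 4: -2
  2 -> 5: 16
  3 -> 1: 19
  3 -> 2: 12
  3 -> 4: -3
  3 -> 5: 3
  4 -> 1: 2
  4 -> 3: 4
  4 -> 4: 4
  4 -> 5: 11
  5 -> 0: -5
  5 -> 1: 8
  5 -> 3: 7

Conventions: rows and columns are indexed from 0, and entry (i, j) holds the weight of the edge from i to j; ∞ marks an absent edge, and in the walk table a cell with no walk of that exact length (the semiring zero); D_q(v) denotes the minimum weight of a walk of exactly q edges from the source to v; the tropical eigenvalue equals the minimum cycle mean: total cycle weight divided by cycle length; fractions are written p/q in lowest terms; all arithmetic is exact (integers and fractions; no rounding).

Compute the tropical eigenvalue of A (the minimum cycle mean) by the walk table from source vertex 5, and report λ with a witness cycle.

q=0: [∞, ∞, ∞, ∞, ∞, 0]
q=1: [-5, 8, ∞, 7, ∞, ∞]
q=2: [∞, -14, 19, 10, 4, 10]
q=3: [5, -12, -3, -12, 7, 13]
q=4: [8, -10, -1, -10, -15, -9]
q=5: [-14, -13, 1, -11, -13, -7]
q=6: [-12, -23, -2, -11, -14, -8]
Optimal cycle mean attained by: cycle 0->1->3->5->0, total (-9) + 2 + 3 + (-5), length 4.
Answer: λ = -9/4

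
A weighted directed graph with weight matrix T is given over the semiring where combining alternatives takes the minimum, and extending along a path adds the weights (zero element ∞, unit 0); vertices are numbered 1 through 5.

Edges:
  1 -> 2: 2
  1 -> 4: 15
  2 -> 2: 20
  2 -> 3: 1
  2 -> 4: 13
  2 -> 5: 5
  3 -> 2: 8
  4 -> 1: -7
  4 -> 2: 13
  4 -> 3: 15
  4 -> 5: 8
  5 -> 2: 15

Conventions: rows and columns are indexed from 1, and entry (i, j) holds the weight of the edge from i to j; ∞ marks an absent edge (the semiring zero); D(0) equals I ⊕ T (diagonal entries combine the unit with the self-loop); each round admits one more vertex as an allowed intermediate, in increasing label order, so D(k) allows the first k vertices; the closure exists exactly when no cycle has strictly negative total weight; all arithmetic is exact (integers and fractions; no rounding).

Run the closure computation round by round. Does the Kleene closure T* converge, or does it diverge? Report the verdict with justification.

D(0):
  [0, 2, ∞, 15, ∞]
  [∞, 0, 1, 13, 5]
  [∞, 8, 0, ∞, ∞]
  [-7, 13, 15, 0, 8]
  [∞, 15, ∞, ∞, 0]
D(1):
  [0, 2, ∞, 15, ∞]
  [∞, 0, 1, 13, 5]
  [∞, 8, 0, ∞, ∞]
  [-7, -5, 15, 0, 8]
  [∞, 15, ∞, ∞, 0]
D(2):
  [0, 2, 3, 15, 7]
  [∞, 0, 1, 13, 5]
  [∞, 8, 0, 21, 13]
  [-7, -5, -4, 0, 0]
  [∞, 15, 16, 28, 0]
D(3):
  [0, 2, 3, 15, 7]
  [∞, 0, 1, 13, 5]
  [∞, 8, 0, 21, 13]
  [-7, -5, -4, 0, 0]
  [∞, 15, 16, 28, 0]
D(4):
  [0, 2, 3, 15, 7]
  [6, 0, 1, 13, 5]
  [14, 8, 0, 21, 13]
  [-7, -5, -4, 0, 0]
  [21, 15, 16, 28, 0]
D(5):
  [0, 2, 3, 15, 7]
  [6, 0, 1, 13, 5]
  [14, 8, 0, 21, 13]
  [-7, -5, -4, 0, 0]
  [21, 15, 16, 28, 0]
Key observation: every diagonal entry stays at the unit through all rounds, so no improving cycle exists.
Answer: CONVERGES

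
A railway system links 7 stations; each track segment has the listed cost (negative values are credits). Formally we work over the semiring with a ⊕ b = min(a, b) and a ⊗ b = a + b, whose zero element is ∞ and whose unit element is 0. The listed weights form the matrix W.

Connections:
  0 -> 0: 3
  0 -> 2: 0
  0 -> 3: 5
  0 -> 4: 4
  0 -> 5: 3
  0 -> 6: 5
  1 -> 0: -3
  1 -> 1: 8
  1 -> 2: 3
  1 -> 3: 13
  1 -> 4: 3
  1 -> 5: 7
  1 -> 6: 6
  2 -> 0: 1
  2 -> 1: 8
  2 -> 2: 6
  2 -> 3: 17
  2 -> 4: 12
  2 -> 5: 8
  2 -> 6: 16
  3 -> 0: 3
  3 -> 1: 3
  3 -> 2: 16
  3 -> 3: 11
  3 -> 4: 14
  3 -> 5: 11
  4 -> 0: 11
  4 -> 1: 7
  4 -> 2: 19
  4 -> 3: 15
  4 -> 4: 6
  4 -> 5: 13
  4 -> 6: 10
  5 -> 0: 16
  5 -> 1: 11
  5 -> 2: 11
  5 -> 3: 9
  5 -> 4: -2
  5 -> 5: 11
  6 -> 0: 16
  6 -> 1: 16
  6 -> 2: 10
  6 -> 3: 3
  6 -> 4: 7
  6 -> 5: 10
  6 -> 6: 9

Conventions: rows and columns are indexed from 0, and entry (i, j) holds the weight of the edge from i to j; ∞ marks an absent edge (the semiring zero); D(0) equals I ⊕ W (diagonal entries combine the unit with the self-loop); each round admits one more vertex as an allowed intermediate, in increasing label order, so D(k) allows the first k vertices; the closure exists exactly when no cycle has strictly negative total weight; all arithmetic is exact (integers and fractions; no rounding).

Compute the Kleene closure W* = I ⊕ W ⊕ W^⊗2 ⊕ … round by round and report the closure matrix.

D(0):
  [0, ∞, 0, 5, 4, 3, 5]
  [-3, 0, 3, 13, 3, 7, 6]
  [1, 8, 0, 17, 12, 8, 16]
  [3, 3, 16, 0, 14, 11, ∞]
  [11, 7, 19, 15, 0, 13, 10]
  [16, 11, 11, 9, -2, 0, ∞]
  [16, 16, 10, 3, 7, 10, 0]
D(1):
  [0, ∞, 0, 5, 4, 3, 5]
  [-3, 0, -3, 2, 1, 0, 2]
  [1, 8, 0, 6, 5, 4, 6]
  [3, 3, 3, 0, 7, 6, 8]
  [11, 7, 11, 15, 0, 13, 10]
  [16, 11, 11, 9, -2, 0, 21]
  [16, 16, 10, 3, 7, 10, 0]
D(2):
  [0, ∞, 0, 5, 4, 3, 5]
  [-3, 0, -3, 2, 1, 0, 2]
  [1, 8, 0, 6, 5, 4, 6]
  [0, 3, 0, 0, 4, 3, 5]
  [4, 7, 4, 9, 0, 7, 9]
  [8, 11, 8, 9, -2, 0, 13]
  [13, 16, 10, 3, 7, 10, 0]
D(3):
  [0, 8, 0, 5, 4, 3, 5]
  [-3, 0, -3, 2, 1, 0, 2]
  [1, 8, 0, 6, 5, 4, 6]
  [0, 3, 0, 0, 4, 3, 5]
  [4, 7, 4, 9, 0, 7, 9]
  [8, 11, 8, 9, -2, 0, 13]
  [11, 16, 10, 3, 7, 10, 0]
D(4):
  [0, 8, 0, 5, 4, 3, 5]
  [-3, 0, -3, 2, 1, 0, 2]
  [1, 8, 0, 6, 5, 4, 6]
  [0, 3, 0, 0, 4, 3, 5]
  [4, 7, 4, 9, 0, 7, 9]
  [8, 11, 8, 9, -2, 0, 13]
  [3, 6, 3, 3, 7, 6, 0]
D(5):
  [0, 8, 0, 5, 4, 3, 5]
  [-3, 0, -3, 2, 1, 0, 2]
  [1, 8, 0, 6, 5, 4, 6]
  [0, 3, 0, 0, 4, 3, 5]
  [4, 7, 4, 9, 0, 7, 9]
  [2, 5, 2, 7, -2, 0, 7]
  [3, 6, 3, 3, 7, 6, 0]
D(6):
  [0, 8, 0, 5, 1, 3, 5]
  [-3, 0, -3, 2, -2, 0, 2]
  [1, 8, 0, 6, 2, 4, 6]
  [0, 3, 0, 0, 1, 3, 5]
  [4, 7, 4, 9, 0, 7, 9]
  [2, 5, 2, 7, -2, 0, 7]
  [3, 6, 3, 3, 4, 6, 0]
D(7):
  [0, 8, 0, 5, 1, 3, 5]
  [-3, 0, -3, 2, -2, 0, 2]
  [1, 8, 0, 6, 2, 4, 6]
  [0, 3, 0, 0, 1, 3, 5]
  [4, 7, 4, 9, 0, 7, 9]
  [2, 5, 2, 7, -2, 0, 7]
  [3, 6, 3, 3, 4, 6, 0]
Answer: W* = [[0, 8, 0, 5, 1, 3, 5], [-3, 0, -3, 2, -2, 0, 2], [1, 8, 0, 6, 2, 4, 6], [0, 3, 0, 0, 1, 3, 5], [4, 7, 4, 9, 0, 7, 9], [2, 5, 2, 7, -2, 0, 7], [3, 6, 3, 3, 4, 6, 0]]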